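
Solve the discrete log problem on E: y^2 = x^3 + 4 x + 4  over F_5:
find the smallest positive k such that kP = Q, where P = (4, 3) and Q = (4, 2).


Enumerate multiples of P until we hit Q = (4, 2):
  1P = (4, 3)
  2P = (1, 3)
  3P = (0, 2)
  4P = (2, 0)
  5P = (0, 3)
  6P = (1, 2)
  7P = (4, 2)
Match found at i = 7.

k = 7


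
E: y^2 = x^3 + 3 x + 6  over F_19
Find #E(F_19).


For each x in F_19, count y with y^2 = x^3 + 3 x + 6 mod 19:
  x = 0: RHS = 6, y in [5, 14]  -> 2 point(s)
  x = 2: RHS = 1, y in [1, 18]  -> 2 point(s)
  x = 3: RHS = 4, y in [2, 17]  -> 2 point(s)
  x = 4: RHS = 6, y in [5, 14]  -> 2 point(s)
  x = 7: RHS = 9, y in [3, 16]  -> 2 point(s)
  x = 13: RHS = 0, y in [0]  -> 1 point(s)
  x = 15: RHS = 6, y in [5, 14]  -> 2 point(s)
  x = 17: RHS = 11, y in [7, 12]  -> 2 point(s)
Affine points: 15. Add the point at infinity: total = 16.

#E(F_19) = 16


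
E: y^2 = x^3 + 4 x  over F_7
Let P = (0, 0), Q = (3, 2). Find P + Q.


P != Q, so use the chord formula.
s = (y2 - y1) / (x2 - x1) = (2) / (3) mod 7 = 3
x3 = s^2 - x1 - x2 mod 7 = 3^2 - 0 - 3 = 6
y3 = s (x1 - x3) - y1 mod 7 = 3 * (0 - 6) - 0 = 3

P + Q = (6, 3)


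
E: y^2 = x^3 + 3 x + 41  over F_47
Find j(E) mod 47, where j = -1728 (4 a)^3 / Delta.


Delta = -16(4 a^3 + 27 b^2) mod 47 = 16
-1728 * (4 a)^3 = -1728 * (4*3)^3 mod 47 = 20
j = 20 * 16^(-1) mod 47 = 13

j = 13 (mod 47)


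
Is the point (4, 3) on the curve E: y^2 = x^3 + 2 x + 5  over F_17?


Check whether y^2 = x^3 + 2 x + 5 (mod 17) for (x, y) = (4, 3).
LHS: y^2 = 3^2 mod 17 = 9
RHS: x^3 + 2 x + 5 = 4^3 + 2*4 + 5 mod 17 = 9
LHS = RHS

Yes, on the curve


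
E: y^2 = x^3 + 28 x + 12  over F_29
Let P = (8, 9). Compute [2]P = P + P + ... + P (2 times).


k = 2 = 10_2 (binary, LSB first: 01)
Double-and-add from P = (8, 9):
  bit 0 = 0: acc unchanged = O
  bit 1 = 1: acc = O + (7, 0) = (7, 0)

2P = (7, 0)


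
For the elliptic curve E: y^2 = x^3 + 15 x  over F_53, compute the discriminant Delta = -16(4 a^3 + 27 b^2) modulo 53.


4 a^3 + 27 b^2 = 4*15^3 + 27*0^2 = 13500 + 0 = 13500
Delta = -16 * (13500) = -216000
Delta mod 53 = 28

Delta = 28 (mod 53)


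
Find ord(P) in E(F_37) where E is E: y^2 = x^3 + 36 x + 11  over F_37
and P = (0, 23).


Compute successive multiples of P until we hit O:
  1P = (0, 23)
  2P = (16, 24)
  3P = (33, 5)
  4P = (15, 2)
  5P = (21, 36)
  6P = (9, 19)
  7P = (25, 21)
  8P = (11, 6)
  ... (continuing to 41P)
  41P = O

ord(P) = 41


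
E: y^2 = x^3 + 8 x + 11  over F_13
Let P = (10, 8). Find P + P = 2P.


Doubling: s = (3 x1^2 + a) / (2 y1)
s = (3*10^2 + 8) / (2*8) mod 13 = 3
x3 = s^2 - 2 x1 mod 13 = 3^2 - 2*10 = 2
y3 = s (x1 - x3) - y1 mod 13 = 3 * (10 - 2) - 8 = 3

2P = (2, 3)


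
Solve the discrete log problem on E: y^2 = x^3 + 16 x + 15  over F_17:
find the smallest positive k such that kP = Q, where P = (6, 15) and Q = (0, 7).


Enumerate multiples of P until we hit Q = (0, 7):
  1P = (6, 15)
  2P = (14, 12)
  3P = (16, 10)
  4P = (8, 3)
  5P = (5, 13)
  6P = (10, 11)
  7P = (2, 15)
  8P = (9, 2)
  9P = (0, 10)
  10P = (15, 3)
  11P = (11, 3)
  12P = (1, 7)
  13P = (1, 10)
  14P = (11, 14)
  15P = (15, 14)
  16P = (0, 7)
Match found at i = 16.

k = 16


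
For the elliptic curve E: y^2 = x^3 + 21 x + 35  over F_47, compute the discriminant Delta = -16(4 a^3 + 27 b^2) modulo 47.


4 a^3 + 27 b^2 = 4*21^3 + 27*35^2 = 37044 + 33075 = 70119
Delta = -16 * (70119) = -1121904
Delta mod 47 = 33

Delta = 33 (mod 47)


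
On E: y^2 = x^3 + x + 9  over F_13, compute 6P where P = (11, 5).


k = 6 = 110_2 (binary, LSB first: 011)
Double-and-add from P = (11, 5):
  bit 0 = 0: acc unchanged = O
  bit 1 = 1: acc = O + (4, 8) = (4, 8)
  bit 2 = 1: acc = (4, 8) + (6, 7) = (0, 3)

6P = (0, 3)


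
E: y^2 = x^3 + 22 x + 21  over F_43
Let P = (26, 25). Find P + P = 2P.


Doubling: s = (3 x1^2 + a) / (2 y1)
s = (3*26^2 + 22) / (2*25) mod 43 = 41
x3 = s^2 - 2 x1 mod 43 = 41^2 - 2*26 = 38
y3 = s (x1 - x3) - y1 mod 43 = 41 * (26 - 38) - 25 = 42

2P = (38, 42)


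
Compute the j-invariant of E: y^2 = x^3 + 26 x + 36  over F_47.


Delta = -16(4 a^3 + 27 b^2) mod 47 = 26
-1728 * (4 a)^3 = -1728 * (4*26)^3 mod 47 = 2
j = 2 * 26^(-1) mod 47 = 29

j = 29 (mod 47)


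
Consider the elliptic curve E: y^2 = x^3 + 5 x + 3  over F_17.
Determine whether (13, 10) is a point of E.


Check whether y^2 = x^3 + 5 x + 3 (mod 17) for (x, y) = (13, 10).
LHS: y^2 = 10^2 mod 17 = 15
RHS: x^3 + 5 x + 3 = 13^3 + 5*13 + 3 mod 17 = 4
LHS != RHS

No, not on the curve


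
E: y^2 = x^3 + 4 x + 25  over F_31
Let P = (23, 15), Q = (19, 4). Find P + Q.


P != Q, so use the chord formula.
s = (y2 - y1) / (x2 - x1) = (20) / (27) mod 31 = 26
x3 = s^2 - x1 - x2 mod 31 = 26^2 - 23 - 19 = 14
y3 = s (x1 - x3) - y1 mod 31 = 26 * (23 - 14) - 15 = 2

P + Q = (14, 2)


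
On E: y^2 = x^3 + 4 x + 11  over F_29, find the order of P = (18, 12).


Compute successive multiples of P until we hit O:
  1P = (18, 12)
  2P = (26, 1)
  3P = (10, 6)
  4P = (7, 18)
  5P = (17, 27)
  6P = (16, 16)
  7P = (28, 8)
  8P = (11, 20)
  ... (continuing to 30P)
  30P = O

ord(P) = 30


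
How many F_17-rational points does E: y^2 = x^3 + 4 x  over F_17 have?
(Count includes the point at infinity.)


For each x in F_17, count y with y^2 = x^3 + 4 x + 0 mod 17:
  x = 0: RHS = 0, y in [0]  -> 1 point(s)
  x = 2: RHS = 16, y in [4, 13]  -> 2 point(s)
  x = 5: RHS = 9, y in [3, 14]  -> 2 point(s)
  x = 6: RHS = 2, y in [6, 11]  -> 2 point(s)
  x = 8: RHS = 0, y in [0]  -> 1 point(s)
  x = 9: RHS = 0, y in [0]  -> 1 point(s)
  x = 11: RHS = 15, y in [7, 10]  -> 2 point(s)
  x = 12: RHS = 8, y in [5, 12]  -> 2 point(s)
  x = 15: RHS = 1, y in [1, 16]  -> 2 point(s)
Affine points: 15. Add the point at infinity: total = 16.

#E(F_17) = 16


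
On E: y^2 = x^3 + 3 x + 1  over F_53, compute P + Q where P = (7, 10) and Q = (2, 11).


P != Q, so use the chord formula.
s = (y2 - y1) / (x2 - x1) = (1) / (48) mod 53 = 21
x3 = s^2 - x1 - x2 mod 53 = 21^2 - 7 - 2 = 8
y3 = s (x1 - x3) - y1 mod 53 = 21 * (7 - 8) - 10 = 22

P + Q = (8, 22)


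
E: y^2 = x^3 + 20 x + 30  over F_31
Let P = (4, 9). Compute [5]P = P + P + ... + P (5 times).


k = 5 = 101_2 (binary, LSB first: 101)
Double-and-add from P = (4, 9):
  bit 0 = 1: acc = O + (4, 9) = (4, 9)
  bit 1 = 0: acc unchanged = (4, 9)
  bit 2 = 1: acc = (4, 9) + (21, 16) = (14, 27)

5P = (14, 27)


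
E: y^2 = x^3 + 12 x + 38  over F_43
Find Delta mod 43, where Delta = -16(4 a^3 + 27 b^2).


4 a^3 + 27 b^2 = 4*12^3 + 27*38^2 = 6912 + 38988 = 45900
Delta = -16 * (45900) = -734400
Delta mod 43 = 40

Delta = 40 (mod 43)


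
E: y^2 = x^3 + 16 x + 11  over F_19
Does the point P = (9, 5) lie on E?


Check whether y^2 = x^3 + 16 x + 11 (mod 19) for (x, y) = (9, 5).
LHS: y^2 = 5^2 mod 19 = 6
RHS: x^3 + 16 x + 11 = 9^3 + 16*9 + 11 mod 19 = 10
LHS != RHS

No, not on the curve


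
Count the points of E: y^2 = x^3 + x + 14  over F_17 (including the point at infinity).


For each x in F_17, count y with y^2 = x^3 + 1 x + 14 mod 17:
  x = 1: RHS = 16, y in [4, 13]  -> 2 point(s)
  x = 5: RHS = 8, y in [5, 12]  -> 2 point(s)
  x = 6: RHS = 15, y in [7, 10]  -> 2 point(s)
  x = 9: RHS = 4, y in [2, 15]  -> 2 point(s)
  x = 10: RHS = 4, y in [2, 15]  -> 2 point(s)
  x = 11: RHS = 13, y in [8, 9]  -> 2 point(s)
  x = 14: RHS = 1, y in [1, 16]  -> 2 point(s)
  x = 15: RHS = 4, y in [2, 15]  -> 2 point(s)
Affine points: 16. Add the point at infinity: total = 17.

#E(F_17) = 17


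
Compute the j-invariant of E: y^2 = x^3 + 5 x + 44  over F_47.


Delta = -16(4 a^3 + 27 b^2) mod 47 = 3
-1728 * (4 a)^3 = -1728 * (4*5)^3 mod 47 = 16
j = 16 * 3^(-1) mod 47 = 21

j = 21 (mod 47)


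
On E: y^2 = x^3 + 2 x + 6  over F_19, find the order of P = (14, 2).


Compute successive multiples of P until we hit O:
  1P = (14, 2)
  2P = (16, 7)
  3P = (0, 14)
  4P = (10, 0)
  5P = (0, 5)
  6P = (16, 12)
  7P = (14, 17)
  8P = O

ord(P) = 8


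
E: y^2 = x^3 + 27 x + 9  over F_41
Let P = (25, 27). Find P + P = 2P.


Doubling: s = (3 x1^2 + a) / (2 y1)
s = (3*25^2 + 27) / (2*27) mod 41 = 17
x3 = s^2 - 2 x1 mod 41 = 17^2 - 2*25 = 34
y3 = s (x1 - x3) - y1 mod 41 = 17 * (25 - 34) - 27 = 25

2P = (34, 25)


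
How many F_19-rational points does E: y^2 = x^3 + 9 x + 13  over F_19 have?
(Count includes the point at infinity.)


For each x in F_19, count y with y^2 = x^3 + 9 x + 13 mod 19:
  x = 1: RHS = 4, y in [2, 17]  -> 2 point(s)
  x = 2: RHS = 1, y in [1, 18]  -> 2 point(s)
  x = 6: RHS = 17, y in [6, 13]  -> 2 point(s)
  x = 7: RHS = 1, y in [1, 18]  -> 2 point(s)
  x = 9: RHS = 6, y in [5, 14]  -> 2 point(s)
  x = 10: RHS = 1, y in [1, 18]  -> 2 point(s)
  x = 12: RHS = 6, y in [5, 14]  -> 2 point(s)
  x = 13: RHS = 9, y in [3, 16]  -> 2 point(s)
  x = 16: RHS = 16, y in [4, 15]  -> 2 point(s)
  x = 17: RHS = 6, y in [5, 14]  -> 2 point(s)
Affine points: 20. Add the point at infinity: total = 21.

#E(F_19) = 21


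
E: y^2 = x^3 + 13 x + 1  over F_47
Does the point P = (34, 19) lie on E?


Check whether y^2 = x^3 + 13 x + 1 (mod 47) for (x, y) = (34, 19).
LHS: y^2 = 19^2 mod 47 = 32
RHS: x^3 + 13 x + 1 = 34^3 + 13*34 + 1 mod 47 = 32
LHS = RHS

Yes, on the curve


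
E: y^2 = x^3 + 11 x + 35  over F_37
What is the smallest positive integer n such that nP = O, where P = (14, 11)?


Compute successive multiples of P until we hit O:
  1P = (14, 11)
  2P = (13, 28)
  3P = (3, 24)
  4P = (11, 9)
  5P = (33, 1)
  6P = (20, 35)
  7P = (19, 6)
  8P = (5, 17)
  ... (continuing to 47P)
  47P = O

ord(P) = 47


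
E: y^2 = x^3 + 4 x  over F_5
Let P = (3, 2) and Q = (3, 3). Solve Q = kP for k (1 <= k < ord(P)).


Enumerate multiples of P until we hit Q = (3, 3):
  1P = (3, 2)
  2P = (0, 0)
  3P = (3, 3)
Match found at i = 3.

k = 3


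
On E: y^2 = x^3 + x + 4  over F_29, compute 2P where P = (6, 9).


Doubling: s = (3 x1^2 + a) / (2 y1)
s = (3*6^2 + 1) / (2*9) mod 29 = 27
x3 = s^2 - 2 x1 mod 29 = 27^2 - 2*6 = 21
y3 = s (x1 - x3) - y1 mod 29 = 27 * (6 - 21) - 9 = 21

2P = (21, 21)


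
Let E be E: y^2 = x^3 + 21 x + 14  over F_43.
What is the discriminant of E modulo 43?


4 a^3 + 27 b^2 = 4*21^3 + 27*14^2 = 37044 + 5292 = 42336
Delta = -16 * (42336) = -677376
Delta mod 43 = 3

Delta = 3 (mod 43)


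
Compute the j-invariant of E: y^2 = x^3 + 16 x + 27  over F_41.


Delta = -16(4 a^3 + 27 b^2) mod 41 = 3
-1728 * (4 a)^3 = -1728 * (4*16)^3 mod 41 = 19
j = 19 * 3^(-1) mod 41 = 20

j = 20 (mod 41)


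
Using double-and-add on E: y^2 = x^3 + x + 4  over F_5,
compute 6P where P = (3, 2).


k = 6 = 110_2 (binary, LSB first: 011)
Double-and-add from P = (3, 2):
  bit 0 = 0: acc unchanged = O
  bit 1 = 1: acc = O + (3, 3) = (3, 3)
  bit 2 = 1: acc = (3, 3) + (3, 2) = O

6P = O


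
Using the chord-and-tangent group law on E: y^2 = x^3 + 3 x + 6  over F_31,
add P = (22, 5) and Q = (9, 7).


P != Q, so use the chord formula.
s = (y2 - y1) / (x2 - x1) = (2) / (18) mod 31 = 7
x3 = s^2 - x1 - x2 mod 31 = 7^2 - 22 - 9 = 18
y3 = s (x1 - x3) - y1 mod 31 = 7 * (22 - 18) - 5 = 23

P + Q = (18, 23)


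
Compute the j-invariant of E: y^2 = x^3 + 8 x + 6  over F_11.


Delta = -16(4 a^3 + 27 b^2) mod 11 = 3
-1728 * (4 a)^3 = -1728 * (4*8)^3 mod 11 = 1
j = 1 * 3^(-1) mod 11 = 4

j = 4 (mod 11)


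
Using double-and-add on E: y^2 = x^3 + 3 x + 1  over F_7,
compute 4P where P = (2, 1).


k = 4 = 100_2 (binary, LSB first: 001)
Double-and-add from P = (2, 1):
  bit 0 = 0: acc unchanged = O
  bit 1 = 0: acc unchanged = O
  bit 2 = 1: acc = O + (6, 2) = (6, 2)

4P = (6, 2)


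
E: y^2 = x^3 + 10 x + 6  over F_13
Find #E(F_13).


For each x in F_13, count y with y^2 = x^3 + 10 x + 6 mod 13:
  x = 1: RHS = 4, y in [2, 11]  -> 2 point(s)
  x = 5: RHS = 12, y in [5, 8]  -> 2 point(s)
  x = 6: RHS = 9, y in [3, 10]  -> 2 point(s)
  x = 7: RHS = 3, y in [4, 9]  -> 2 point(s)
  x = 8: RHS = 0, y in [0]  -> 1 point(s)
  x = 10: RHS = 1, y in [1, 12]  -> 2 point(s)
  x = 11: RHS = 4, y in [2, 11]  -> 2 point(s)
Affine points: 13. Add the point at infinity: total = 14.

#E(F_13) = 14


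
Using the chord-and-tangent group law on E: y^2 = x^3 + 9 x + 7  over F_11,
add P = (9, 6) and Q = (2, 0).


P != Q, so use the chord formula.
s = (y2 - y1) / (x2 - x1) = (5) / (4) mod 11 = 4
x3 = s^2 - x1 - x2 mod 11 = 4^2 - 9 - 2 = 5
y3 = s (x1 - x3) - y1 mod 11 = 4 * (9 - 5) - 6 = 10

P + Q = (5, 10)


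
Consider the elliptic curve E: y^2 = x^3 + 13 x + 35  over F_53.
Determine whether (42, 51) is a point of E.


Check whether y^2 = x^3 + 13 x + 35 (mod 53) for (x, y) = (42, 51).
LHS: y^2 = 51^2 mod 53 = 4
RHS: x^3 + 13 x + 35 = 42^3 + 13*42 + 35 mod 53 = 45
LHS != RHS

No, not on the curve


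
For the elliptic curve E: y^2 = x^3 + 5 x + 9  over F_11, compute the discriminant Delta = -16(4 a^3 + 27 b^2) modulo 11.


4 a^3 + 27 b^2 = 4*5^3 + 27*9^2 = 500 + 2187 = 2687
Delta = -16 * (2687) = -42992
Delta mod 11 = 7

Delta = 7 (mod 11)


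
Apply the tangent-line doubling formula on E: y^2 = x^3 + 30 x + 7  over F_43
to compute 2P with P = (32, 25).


Doubling: s = (3 x1^2 + a) / (2 y1)
s = (3*32^2 + 30) / (2*25) mod 43 = 7
x3 = s^2 - 2 x1 mod 43 = 7^2 - 2*32 = 28
y3 = s (x1 - x3) - y1 mod 43 = 7 * (32 - 28) - 25 = 3

2P = (28, 3)


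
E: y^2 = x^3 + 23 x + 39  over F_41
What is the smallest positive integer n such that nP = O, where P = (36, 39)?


Compute successive multiples of P until we hit O:
  1P = (36, 39)
  2P = (26, 3)
  3P = (10, 30)
  4P = (38, 36)
  5P = (0, 30)
  6P = (23, 36)
  7P = (33, 9)
  8P = (31, 11)
  ... (continuing to 32P)
  32P = O

ord(P) = 32


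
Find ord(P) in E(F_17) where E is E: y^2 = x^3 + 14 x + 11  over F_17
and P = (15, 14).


Compute successive multiples of P until we hit O:
  1P = (15, 14)
  2P = (2, 9)
  3P = (9, 4)
  4P = (9, 13)
  5P = (2, 8)
  6P = (15, 3)
  7P = O

ord(P) = 7


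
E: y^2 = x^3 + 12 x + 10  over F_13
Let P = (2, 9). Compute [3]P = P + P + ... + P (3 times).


k = 3 = 11_2 (binary, LSB first: 11)
Double-and-add from P = (2, 9):
  bit 0 = 1: acc = O + (2, 9) = (2, 9)
  bit 1 = 1: acc = (2, 9) + (5, 0) = (2, 4)

3P = (2, 4)


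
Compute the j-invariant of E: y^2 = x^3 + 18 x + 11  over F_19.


Delta = -16(4 a^3 + 27 b^2) mod 19 = 4
-1728 * (4 a)^3 = -1728 * (4*18)^3 mod 19 = 12
j = 12 * 4^(-1) mod 19 = 3

j = 3 (mod 19)


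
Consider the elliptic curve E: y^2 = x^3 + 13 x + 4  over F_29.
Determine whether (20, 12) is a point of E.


Check whether y^2 = x^3 + 13 x + 4 (mod 29) for (x, y) = (20, 12).
LHS: y^2 = 12^2 mod 29 = 28
RHS: x^3 + 13 x + 4 = 20^3 + 13*20 + 4 mod 29 = 28
LHS = RHS

Yes, on the curve


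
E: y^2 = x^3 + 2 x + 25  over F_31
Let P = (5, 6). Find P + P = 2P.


Doubling: s = (3 x1^2 + a) / (2 y1)
s = (3*5^2 + 2) / (2*6) mod 31 = 9
x3 = s^2 - 2 x1 mod 31 = 9^2 - 2*5 = 9
y3 = s (x1 - x3) - y1 mod 31 = 9 * (5 - 9) - 6 = 20

2P = (9, 20)


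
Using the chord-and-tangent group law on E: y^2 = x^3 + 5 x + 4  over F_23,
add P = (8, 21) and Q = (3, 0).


P != Q, so use the chord formula.
s = (y2 - y1) / (x2 - x1) = (2) / (18) mod 23 = 18
x3 = s^2 - x1 - x2 mod 23 = 18^2 - 8 - 3 = 14
y3 = s (x1 - x3) - y1 mod 23 = 18 * (8 - 14) - 21 = 9

P + Q = (14, 9)


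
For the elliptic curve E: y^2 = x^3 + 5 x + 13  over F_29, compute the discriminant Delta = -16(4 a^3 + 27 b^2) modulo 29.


4 a^3 + 27 b^2 = 4*5^3 + 27*13^2 = 500 + 4563 = 5063
Delta = -16 * (5063) = -81008
Delta mod 29 = 18

Delta = 18 (mod 29)


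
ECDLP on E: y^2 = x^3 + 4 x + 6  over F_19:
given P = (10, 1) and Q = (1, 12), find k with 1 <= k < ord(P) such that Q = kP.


Enumerate multiples of P until we hit Q = (1, 12):
  1P = (10, 1)
  2P = (18, 18)
  3P = (16, 10)
  4P = (0, 14)
  5P = (1, 12)
Match found at i = 5.

k = 5


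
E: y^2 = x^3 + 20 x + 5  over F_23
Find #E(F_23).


For each x in F_23, count y with y^2 = x^3 + 20 x + 5 mod 23:
  x = 1: RHS = 3, y in [7, 16]  -> 2 point(s)
  x = 3: RHS = 0, y in [0]  -> 1 point(s)
  x = 5: RHS = 0, y in [0]  -> 1 point(s)
  x = 10: RHS = 9, y in [3, 20]  -> 2 point(s)
  x = 12: RHS = 18, y in [8, 15]  -> 2 point(s)
  x = 13: RHS = 1, y in [1, 22]  -> 2 point(s)
  x = 14: RHS = 16, y in [4, 19]  -> 2 point(s)
  x = 15: RHS = 0, y in [0]  -> 1 point(s)
  x = 21: RHS = 3, y in [7, 16]  -> 2 point(s)
Affine points: 15. Add the point at infinity: total = 16.

#E(F_23) = 16


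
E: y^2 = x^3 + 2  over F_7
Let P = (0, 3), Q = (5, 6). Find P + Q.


P != Q, so use the chord formula.
s = (y2 - y1) / (x2 - x1) = (3) / (5) mod 7 = 2
x3 = s^2 - x1 - x2 mod 7 = 2^2 - 0 - 5 = 6
y3 = s (x1 - x3) - y1 mod 7 = 2 * (0 - 6) - 3 = 6

P + Q = (6, 6)


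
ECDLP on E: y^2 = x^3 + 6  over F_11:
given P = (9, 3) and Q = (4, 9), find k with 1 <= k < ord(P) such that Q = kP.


Enumerate multiples of P until we hit Q = (4, 9):
  1P = (9, 3)
  2P = (8, 10)
  3P = (10, 4)
  4P = (4, 2)
  5P = (2, 5)
  6P = (3, 0)
  7P = (2, 6)
  8P = (4, 9)
Match found at i = 8.

k = 8


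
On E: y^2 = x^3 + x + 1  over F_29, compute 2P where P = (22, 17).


Doubling: s = (3 x1^2 + a) / (2 y1)
s = (3*22^2 + 1) / (2*17) mod 29 = 18
x3 = s^2 - 2 x1 mod 29 = 18^2 - 2*22 = 19
y3 = s (x1 - x3) - y1 mod 29 = 18 * (22 - 19) - 17 = 8

2P = (19, 8)


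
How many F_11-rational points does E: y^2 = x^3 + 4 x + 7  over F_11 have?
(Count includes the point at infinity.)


For each x in F_11, count y with y^2 = x^3 + 4 x + 7 mod 11:
  x = 1: RHS = 1, y in [1, 10]  -> 2 point(s)
  x = 2: RHS = 1, y in [1, 10]  -> 2 point(s)
  x = 5: RHS = 9, y in [3, 8]  -> 2 point(s)
  x = 6: RHS = 5, y in [4, 7]  -> 2 point(s)
  x = 7: RHS = 4, y in [2, 9]  -> 2 point(s)
  x = 8: RHS = 1, y in [1, 10]  -> 2 point(s)
Affine points: 12. Add the point at infinity: total = 13.

#E(F_11) = 13


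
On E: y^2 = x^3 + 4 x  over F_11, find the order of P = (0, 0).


Compute successive multiples of P until we hit O:
  1P = (0, 0)
  2P = O

ord(P) = 2


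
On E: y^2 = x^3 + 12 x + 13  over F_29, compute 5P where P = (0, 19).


k = 5 = 101_2 (binary, LSB first: 101)
Double-and-add from P = (0, 19):
  bit 0 = 1: acc = O + (0, 19) = (0, 19)
  bit 1 = 0: acc unchanged = (0, 19)
  bit 2 = 1: acc = (0, 19) + (19, 16) = (4, 3)

5P = (4, 3)


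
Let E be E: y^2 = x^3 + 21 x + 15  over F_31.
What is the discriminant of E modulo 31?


4 a^3 + 27 b^2 = 4*21^3 + 27*15^2 = 37044 + 6075 = 43119
Delta = -16 * (43119) = -689904
Delta mod 31 = 1

Delta = 1 (mod 31)


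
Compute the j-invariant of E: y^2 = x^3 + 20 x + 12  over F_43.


Delta = -16(4 a^3 + 27 b^2) mod 43 = 14
-1728 * (4 a)^3 = -1728 * (4*20)^3 mod 43 = 8
j = 8 * 14^(-1) mod 43 = 19

j = 19 (mod 43)


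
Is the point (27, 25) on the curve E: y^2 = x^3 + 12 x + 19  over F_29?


Check whether y^2 = x^3 + 12 x + 19 (mod 29) for (x, y) = (27, 25).
LHS: y^2 = 25^2 mod 29 = 16
RHS: x^3 + 12 x + 19 = 27^3 + 12*27 + 19 mod 29 = 16
LHS = RHS

Yes, on the curve


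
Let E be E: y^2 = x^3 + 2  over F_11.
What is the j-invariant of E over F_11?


Delta = -16(4 a^3 + 27 b^2) mod 11 = 10
-1728 * (4 a)^3 = -1728 * (4*0)^3 mod 11 = 0
j = 0 * 10^(-1) mod 11 = 0

j = 0 (mod 11)


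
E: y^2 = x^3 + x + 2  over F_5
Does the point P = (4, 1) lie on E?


Check whether y^2 = x^3 + 1 x + 2 (mod 5) for (x, y) = (4, 1).
LHS: y^2 = 1^2 mod 5 = 1
RHS: x^3 + 1 x + 2 = 4^3 + 1*4 + 2 mod 5 = 0
LHS != RHS

No, not on the curve


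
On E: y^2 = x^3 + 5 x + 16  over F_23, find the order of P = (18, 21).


Compute successive multiples of P until we hit O:
  1P = (18, 21)
  2P = (19, 22)
  3P = (10, 10)
  4P = (3, 14)
  5P = (6, 3)
  6P = (7, 7)
  7P = (0, 4)
  8P = (0, 19)
  ... (continuing to 15P)
  15P = O

ord(P) = 15


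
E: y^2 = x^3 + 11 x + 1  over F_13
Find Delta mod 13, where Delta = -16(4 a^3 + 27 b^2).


4 a^3 + 27 b^2 = 4*11^3 + 27*1^2 = 5324 + 27 = 5351
Delta = -16 * (5351) = -85616
Delta mod 13 = 2

Delta = 2 (mod 13)


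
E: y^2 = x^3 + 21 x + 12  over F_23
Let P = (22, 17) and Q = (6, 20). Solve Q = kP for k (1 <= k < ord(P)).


Enumerate multiples of P until we hit Q = (6, 20):
  1P = (22, 17)
  2P = (6, 20)
Match found at i = 2.

k = 2


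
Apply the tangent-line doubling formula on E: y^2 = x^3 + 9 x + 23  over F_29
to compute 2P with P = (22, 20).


Doubling: s = (3 x1^2 + a) / (2 y1)
s = (3*22^2 + 9) / (2*20) mod 29 = 1
x3 = s^2 - 2 x1 mod 29 = 1^2 - 2*22 = 15
y3 = s (x1 - x3) - y1 mod 29 = 1 * (22 - 15) - 20 = 16

2P = (15, 16)


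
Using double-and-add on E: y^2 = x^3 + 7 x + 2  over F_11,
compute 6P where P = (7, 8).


k = 6 = 110_2 (binary, LSB first: 011)
Double-and-add from P = (7, 8):
  bit 0 = 0: acc unchanged = O
  bit 1 = 1: acc = O + (8, 3) = (8, 3)
  bit 2 = 1: acc = (8, 3) + (10, 4) = (7, 3)

6P = (7, 3)


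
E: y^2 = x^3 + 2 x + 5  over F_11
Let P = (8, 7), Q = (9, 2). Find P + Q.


P != Q, so use the chord formula.
s = (y2 - y1) / (x2 - x1) = (6) / (1) mod 11 = 6
x3 = s^2 - x1 - x2 mod 11 = 6^2 - 8 - 9 = 8
y3 = s (x1 - x3) - y1 mod 11 = 6 * (8 - 8) - 7 = 4

P + Q = (8, 4)


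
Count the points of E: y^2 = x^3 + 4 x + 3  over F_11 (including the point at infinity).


For each x in F_11, count y with y^2 = x^3 + 4 x + 3 mod 11:
  x = 0: RHS = 3, y in [5, 6]  -> 2 point(s)
  x = 3: RHS = 9, y in [3, 8]  -> 2 point(s)
  x = 5: RHS = 5, y in [4, 7]  -> 2 point(s)
  x = 6: RHS = 1, y in [1, 10]  -> 2 point(s)
  x = 7: RHS = 0, y in [0]  -> 1 point(s)
  x = 9: RHS = 9, y in [3, 8]  -> 2 point(s)
  x = 10: RHS = 9, y in [3, 8]  -> 2 point(s)
Affine points: 13. Add the point at infinity: total = 14.

#E(F_11) = 14


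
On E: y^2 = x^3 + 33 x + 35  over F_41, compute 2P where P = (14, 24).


Doubling: s = (3 x1^2 + a) / (2 y1)
s = (3*14^2 + 33) / (2*24) mod 41 = 36
x3 = s^2 - 2 x1 mod 41 = 36^2 - 2*14 = 38
y3 = s (x1 - x3) - y1 mod 41 = 36 * (14 - 38) - 24 = 14

2P = (38, 14)


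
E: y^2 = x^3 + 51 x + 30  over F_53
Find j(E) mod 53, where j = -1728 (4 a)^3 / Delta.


Delta = -16(4 a^3 + 27 b^2) mod 53 = 43
-1728 * (4 a)^3 = -1728 * (4*51)^3 mod 53 = 7
j = 7 * 43^(-1) mod 53 = 47

j = 47 (mod 53)


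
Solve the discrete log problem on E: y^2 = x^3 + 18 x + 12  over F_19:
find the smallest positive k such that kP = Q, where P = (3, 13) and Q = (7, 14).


Enumerate multiples of P until we hit Q = (7, 14):
  1P = (3, 13)
  2P = (14, 14)
  3P = (13, 12)
  4P = (7, 14)
Match found at i = 4.

k = 4


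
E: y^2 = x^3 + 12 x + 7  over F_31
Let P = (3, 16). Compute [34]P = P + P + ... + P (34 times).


k = 34 = 100010_2 (binary, LSB first: 010001)
Double-and-add from P = (3, 16):
  bit 0 = 0: acc unchanged = O
  bit 1 = 1: acc = O + (27, 9) = (27, 9)
  bit 2 = 0: acc unchanged = (27, 9)
  bit 3 = 0: acc unchanged = (27, 9)
  bit 4 = 0: acc unchanged = (27, 9)
  bit 5 = 1: acc = (27, 9) + (15, 11) = (14, 25)

34P = (14, 25)


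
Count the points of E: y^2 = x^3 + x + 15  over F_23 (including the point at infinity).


For each x in F_23, count y with y^2 = x^3 + 1 x + 15 mod 23:
  x = 2: RHS = 2, y in [5, 18]  -> 2 point(s)
  x = 8: RHS = 6, y in [11, 12]  -> 2 point(s)
  x = 10: RHS = 13, y in [6, 17]  -> 2 point(s)
  x = 11: RHS = 0, y in [0]  -> 1 point(s)
  x = 14: RHS = 13, y in [6, 17]  -> 2 point(s)
  x = 15: RHS = 1, y in [1, 22]  -> 2 point(s)
  x = 17: RHS = 0, y in [0]  -> 1 point(s)
  x = 18: RHS = 0, y in [0]  -> 1 point(s)
  x = 19: RHS = 16, y in [4, 19]  -> 2 point(s)
  x = 20: RHS = 8, y in [10, 13]  -> 2 point(s)
  x = 22: RHS = 13, y in [6, 17]  -> 2 point(s)
Affine points: 19. Add the point at infinity: total = 20.

#E(F_23) = 20


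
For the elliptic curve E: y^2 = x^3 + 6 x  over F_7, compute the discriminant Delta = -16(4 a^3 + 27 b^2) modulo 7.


4 a^3 + 27 b^2 = 4*6^3 + 27*0^2 = 864 + 0 = 864
Delta = -16 * (864) = -13824
Delta mod 7 = 1

Delta = 1 (mod 7)


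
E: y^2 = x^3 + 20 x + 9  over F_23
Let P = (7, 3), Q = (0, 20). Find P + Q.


P != Q, so use the chord formula.
s = (y2 - y1) / (x2 - x1) = (17) / (16) mod 23 = 14
x3 = s^2 - x1 - x2 mod 23 = 14^2 - 7 - 0 = 5
y3 = s (x1 - x3) - y1 mod 23 = 14 * (7 - 5) - 3 = 2

P + Q = (5, 2)


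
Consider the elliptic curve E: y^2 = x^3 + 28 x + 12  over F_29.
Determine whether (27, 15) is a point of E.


Check whether y^2 = x^3 + 28 x + 12 (mod 29) for (x, y) = (27, 15).
LHS: y^2 = 15^2 mod 29 = 22
RHS: x^3 + 28 x + 12 = 27^3 + 28*27 + 12 mod 29 = 6
LHS != RHS

No, not on the curve


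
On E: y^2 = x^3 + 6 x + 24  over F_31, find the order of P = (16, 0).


Compute successive multiples of P until we hit O:
  1P = (16, 0)
  2P = O

ord(P) = 2


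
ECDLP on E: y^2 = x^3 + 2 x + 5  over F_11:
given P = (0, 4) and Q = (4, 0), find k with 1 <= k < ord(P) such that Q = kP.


Enumerate multiples of P until we hit Q = (4, 0):
  1P = (0, 4)
  2P = (9, 2)
  3P = (3, 4)
  4P = (8, 7)
  5P = (4, 0)
Match found at i = 5.

k = 5


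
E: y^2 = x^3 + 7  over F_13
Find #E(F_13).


For each x in F_13, count y with y^2 = x^3 + 0 x + 7 mod 13:
  x = 7: RHS = 12, y in [5, 8]  -> 2 point(s)
  x = 8: RHS = 12, y in [5, 8]  -> 2 point(s)
  x = 11: RHS = 12, y in [5, 8]  -> 2 point(s)
Affine points: 6. Add the point at infinity: total = 7.

#E(F_13) = 7


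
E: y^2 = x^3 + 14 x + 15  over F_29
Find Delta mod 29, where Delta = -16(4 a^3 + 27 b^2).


4 a^3 + 27 b^2 = 4*14^3 + 27*15^2 = 10976 + 6075 = 17051
Delta = -16 * (17051) = -272816
Delta mod 29 = 16

Delta = 16 (mod 29)


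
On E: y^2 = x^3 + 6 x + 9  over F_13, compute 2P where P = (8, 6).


Doubling: s = (3 x1^2 + a) / (2 y1)
s = (3*8^2 + 6) / (2*6) mod 13 = 10
x3 = s^2 - 2 x1 mod 13 = 10^2 - 2*8 = 6
y3 = s (x1 - x3) - y1 mod 13 = 10 * (8 - 6) - 6 = 1

2P = (6, 1)


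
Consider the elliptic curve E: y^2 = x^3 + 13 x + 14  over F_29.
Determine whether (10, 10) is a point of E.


Check whether y^2 = x^3 + 13 x + 14 (mod 29) for (x, y) = (10, 10).
LHS: y^2 = 10^2 mod 29 = 13
RHS: x^3 + 13 x + 14 = 10^3 + 13*10 + 14 mod 29 = 13
LHS = RHS

Yes, on the curve


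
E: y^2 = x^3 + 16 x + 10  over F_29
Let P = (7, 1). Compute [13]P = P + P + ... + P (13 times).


k = 13 = 1101_2 (binary, LSB first: 1011)
Double-and-add from P = (7, 1):
  bit 0 = 1: acc = O + (7, 1) = (7, 1)
  bit 1 = 0: acc unchanged = (7, 1)
  bit 2 = 1: acc = (7, 1) + (20, 23) = (27, 12)
  bit 3 = 1: acc = (27, 12) + (14, 7) = (12, 25)

13P = (12, 25)


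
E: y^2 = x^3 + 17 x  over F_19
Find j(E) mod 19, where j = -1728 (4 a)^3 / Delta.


Delta = -16(4 a^3 + 27 b^2) mod 19 = 18
-1728 * (4 a)^3 = -1728 * (4*17)^3 mod 19 = 1
j = 1 * 18^(-1) mod 19 = 18

j = 18 (mod 19)


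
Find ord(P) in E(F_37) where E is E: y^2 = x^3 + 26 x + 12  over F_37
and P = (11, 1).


Compute successive multiples of P until we hit O:
  1P = (11, 1)
  2P = (22, 24)
  3P = (31, 11)
  4P = (23, 30)
  5P = (24, 20)
  6P = (28, 14)
  7P = (32, 33)
  8P = (35, 10)
  ... (continuing to 29P)
  29P = O

ord(P) = 29


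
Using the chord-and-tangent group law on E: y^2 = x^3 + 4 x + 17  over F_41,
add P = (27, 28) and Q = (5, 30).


P != Q, so use the chord formula.
s = (y2 - y1) / (x2 - x1) = (2) / (19) mod 41 = 26
x3 = s^2 - x1 - x2 mod 41 = 26^2 - 27 - 5 = 29
y3 = s (x1 - x3) - y1 mod 41 = 26 * (27 - 29) - 28 = 2

P + Q = (29, 2)


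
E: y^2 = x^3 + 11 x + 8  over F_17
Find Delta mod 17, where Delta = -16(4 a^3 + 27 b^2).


4 a^3 + 27 b^2 = 4*11^3 + 27*8^2 = 5324 + 1728 = 7052
Delta = -16 * (7052) = -112832
Delta mod 17 = 14

Delta = 14 (mod 17)


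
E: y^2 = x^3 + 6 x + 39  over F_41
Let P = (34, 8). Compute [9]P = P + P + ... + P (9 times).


k = 9 = 1001_2 (binary, LSB first: 1001)
Double-and-add from P = (34, 8):
  bit 0 = 1: acc = O + (34, 8) = (34, 8)
  bit 1 = 0: acc unchanged = (34, 8)
  bit 2 = 0: acc unchanged = (34, 8)
  bit 3 = 1: acc = (34, 8) + (22, 6) = (34, 33)

9P = (34, 33)


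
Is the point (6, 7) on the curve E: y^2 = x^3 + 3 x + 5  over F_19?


Check whether y^2 = x^3 + 3 x + 5 (mod 19) for (x, y) = (6, 7).
LHS: y^2 = 7^2 mod 19 = 11
RHS: x^3 + 3 x + 5 = 6^3 + 3*6 + 5 mod 19 = 11
LHS = RHS

Yes, on the curve


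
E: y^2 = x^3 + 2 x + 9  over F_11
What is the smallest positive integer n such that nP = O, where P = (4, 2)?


Compute successive multiples of P until we hit O:
  1P = (4, 2)
  2P = (8, 3)
  3P = (8, 8)
  4P = (4, 9)
  5P = O

ord(P) = 5


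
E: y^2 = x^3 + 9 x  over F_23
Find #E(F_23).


For each x in F_23, count y with y^2 = x^3 + 9 x + 0 mod 23:
  x = 0: RHS = 0, y in [0]  -> 1 point(s)
  x = 2: RHS = 3, y in [7, 16]  -> 2 point(s)
  x = 3: RHS = 8, y in [10, 13]  -> 2 point(s)
  x = 4: RHS = 8, y in [10, 13]  -> 2 point(s)
  x = 5: RHS = 9, y in [3, 20]  -> 2 point(s)
  x = 8: RHS = 9, y in [3, 20]  -> 2 point(s)
  x = 10: RHS = 9, y in [3, 20]  -> 2 point(s)
  x = 11: RHS = 4, y in [2, 21]  -> 2 point(s)
  x = 14: RHS = 18, y in [8, 15]  -> 2 point(s)
  x = 16: RHS = 8, y in [10, 13]  -> 2 point(s)
  x = 17: RHS = 6, y in [11, 12]  -> 2 point(s)
  x = 22: RHS = 13, y in [6, 17]  -> 2 point(s)
Affine points: 23. Add the point at infinity: total = 24.

#E(F_23) = 24


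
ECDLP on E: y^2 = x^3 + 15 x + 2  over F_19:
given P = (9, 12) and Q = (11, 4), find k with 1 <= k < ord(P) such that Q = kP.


Enumerate multiples of P until we hit Q = (11, 4):
  1P = (9, 12)
  2P = (18, 10)
  3P = (8, 11)
  4P = (3, 13)
  5P = (16, 5)
  6P = (14, 12)
  7P = (15, 7)
  8P = (11, 15)
  9P = (6, 2)
  10P = (13, 0)
  11P = (6, 17)
  12P = (11, 4)
Match found at i = 12.

k = 12


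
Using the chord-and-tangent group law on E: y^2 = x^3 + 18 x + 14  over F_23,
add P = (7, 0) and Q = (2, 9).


P != Q, so use the chord formula.
s = (y2 - y1) / (x2 - x1) = (9) / (18) mod 23 = 12
x3 = s^2 - x1 - x2 mod 23 = 12^2 - 7 - 2 = 20
y3 = s (x1 - x3) - y1 mod 23 = 12 * (7 - 20) - 0 = 5

P + Q = (20, 5)


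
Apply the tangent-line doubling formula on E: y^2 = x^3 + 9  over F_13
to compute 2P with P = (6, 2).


Doubling: s = (3 x1^2 + a) / (2 y1)
s = (3*6^2 + 0) / (2*2) mod 13 = 1
x3 = s^2 - 2 x1 mod 13 = 1^2 - 2*6 = 2
y3 = s (x1 - x3) - y1 mod 13 = 1 * (6 - 2) - 2 = 2

2P = (2, 2)


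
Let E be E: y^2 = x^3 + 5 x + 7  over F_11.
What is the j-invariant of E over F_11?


Delta = -16(4 a^3 + 27 b^2) mod 11 = 4
-1728 * (4 a)^3 = -1728 * (4*5)^3 mod 11 = 8
j = 8 * 4^(-1) mod 11 = 2

j = 2 (mod 11)


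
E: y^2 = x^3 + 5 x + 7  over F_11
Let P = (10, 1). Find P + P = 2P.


Doubling: s = (3 x1^2 + a) / (2 y1)
s = (3*10^2 + 5) / (2*1) mod 11 = 4
x3 = s^2 - 2 x1 mod 11 = 4^2 - 2*10 = 7
y3 = s (x1 - x3) - y1 mod 11 = 4 * (10 - 7) - 1 = 0

2P = (7, 0)


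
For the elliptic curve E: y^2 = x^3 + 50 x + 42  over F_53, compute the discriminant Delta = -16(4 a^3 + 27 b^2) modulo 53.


4 a^3 + 27 b^2 = 4*50^3 + 27*42^2 = 500000 + 47628 = 547628
Delta = -16 * (547628) = -8762048
Delta mod 53 = 18

Delta = 18 (mod 53)


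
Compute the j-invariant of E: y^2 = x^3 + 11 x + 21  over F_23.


Delta = -16(4 a^3 + 27 b^2) mod 23 = 5
-1728 * (4 a)^3 = -1728 * (4*11)^3 mod 23 = 1
j = 1 * 5^(-1) mod 23 = 14

j = 14 (mod 23)


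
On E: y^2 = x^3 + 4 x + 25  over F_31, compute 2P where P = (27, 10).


k = 2 = 10_2 (binary, LSB first: 01)
Double-and-add from P = (27, 10):
  bit 0 = 0: acc unchanged = O
  bit 1 = 1: acc = O + (16, 0) = (16, 0)

2P = (16, 0)


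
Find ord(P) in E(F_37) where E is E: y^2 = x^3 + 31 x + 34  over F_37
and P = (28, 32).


Compute successive multiples of P until we hit O:
  1P = (28, 32)
  2P = (11, 35)
  3P = (2, 20)
  4P = (14, 20)
  5P = (35, 36)
  6P = (0, 21)
  7P = (21, 17)
  8P = (16, 36)
  ... (continuing to 34P)
  34P = O

ord(P) = 34


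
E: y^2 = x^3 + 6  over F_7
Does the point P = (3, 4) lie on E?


Check whether y^2 = x^3 + 0 x + 6 (mod 7) for (x, y) = (3, 4).
LHS: y^2 = 4^2 mod 7 = 2
RHS: x^3 + 0 x + 6 = 3^3 + 0*3 + 6 mod 7 = 5
LHS != RHS

No, not on the curve


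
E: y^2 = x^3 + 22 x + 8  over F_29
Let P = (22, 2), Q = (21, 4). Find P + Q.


P != Q, so use the chord formula.
s = (y2 - y1) / (x2 - x1) = (2) / (28) mod 29 = 27
x3 = s^2 - x1 - x2 mod 29 = 27^2 - 22 - 21 = 19
y3 = s (x1 - x3) - y1 mod 29 = 27 * (22 - 19) - 2 = 21

P + Q = (19, 21)


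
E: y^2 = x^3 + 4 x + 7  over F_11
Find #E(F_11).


For each x in F_11, count y with y^2 = x^3 + 4 x + 7 mod 11:
  x = 1: RHS = 1, y in [1, 10]  -> 2 point(s)
  x = 2: RHS = 1, y in [1, 10]  -> 2 point(s)
  x = 5: RHS = 9, y in [3, 8]  -> 2 point(s)
  x = 6: RHS = 5, y in [4, 7]  -> 2 point(s)
  x = 7: RHS = 4, y in [2, 9]  -> 2 point(s)
  x = 8: RHS = 1, y in [1, 10]  -> 2 point(s)
Affine points: 12. Add the point at infinity: total = 13.

#E(F_11) = 13


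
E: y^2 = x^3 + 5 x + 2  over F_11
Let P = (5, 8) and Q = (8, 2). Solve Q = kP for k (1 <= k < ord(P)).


Enumerate multiples of P until we hit Q = (8, 2):
  1P = (5, 8)
  2P = (4, 8)
  3P = (2, 3)
  4P = (8, 9)
  5P = (3, 0)
  6P = (8, 2)
Match found at i = 6.

k = 6


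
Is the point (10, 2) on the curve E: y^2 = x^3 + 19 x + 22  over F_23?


Check whether y^2 = x^3 + 19 x + 22 (mod 23) for (x, y) = (10, 2).
LHS: y^2 = 2^2 mod 23 = 4
RHS: x^3 + 19 x + 22 = 10^3 + 19*10 + 22 mod 23 = 16
LHS != RHS

No, not on the curve


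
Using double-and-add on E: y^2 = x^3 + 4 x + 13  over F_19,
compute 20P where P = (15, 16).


k = 20 = 10100_2 (binary, LSB first: 00101)
Double-and-add from P = (15, 16):
  bit 0 = 0: acc unchanged = O
  bit 1 = 0: acc unchanged = O
  bit 2 = 1: acc = O + (7, 2) = (7, 2)
  bit 3 = 0: acc unchanged = (7, 2)
  bit 4 = 1: acc = (7, 2) + (6, 5) = (15, 3)

20P = (15, 3)


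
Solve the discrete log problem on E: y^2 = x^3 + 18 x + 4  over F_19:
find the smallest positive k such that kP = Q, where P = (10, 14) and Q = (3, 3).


Enumerate multiples of P until we hit Q = (3, 3):
  1P = (10, 14)
  2P = (4, 8)
  3P = (6, 9)
  4P = (1, 2)
  5P = (14, 6)
  6P = (18, 2)
  7P = (17, 6)
  8P = (3, 16)
  9P = (15, 1)
  10P = (0, 17)
  11P = (7, 6)
  12P = (7, 13)
  13P = (0, 2)
  14P = (15, 18)
  15P = (3, 3)
Match found at i = 15.

k = 15


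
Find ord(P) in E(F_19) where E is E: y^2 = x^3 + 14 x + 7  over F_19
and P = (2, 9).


Compute successive multiples of P until we hit O:
  1P = (2, 9)
  2P = (7, 7)
  3P = (17, 16)
  4P = (9, 8)
  5P = (15, 1)
  6P = (8, 2)
  7P = (13, 7)
  8P = (10, 8)
  ... (continuing to 22P)
  22P = O

ord(P) = 22


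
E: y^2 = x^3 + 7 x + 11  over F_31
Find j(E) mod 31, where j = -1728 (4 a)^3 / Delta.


Delta = -16(4 a^3 + 27 b^2) mod 31 = 21
-1728 * (4 a)^3 = -1728 * (4*7)^3 mod 31 = 1
j = 1 * 21^(-1) mod 31 = 3

j = 3 (mod 31)


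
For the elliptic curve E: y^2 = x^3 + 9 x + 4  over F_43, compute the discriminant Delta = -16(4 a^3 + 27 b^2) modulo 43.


4 a^3 + 27 b^2 = 4*9^3 + 27*4^2 = 2916 + 432 = 3348
Delta = -16 * (3348) = -53568
Delta mod 43 = 10

Delta = 10 (mod 43)


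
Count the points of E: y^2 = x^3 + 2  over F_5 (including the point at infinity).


For each x in F_5, count y with y^2 = x^3 + 0 x + 2 mod 5:
  x = 2: RHS = 0, y in [0]  -> 1 point(s)
  x = 3: RHS = 4, y in [2, 3]  -> 2 point(s)
  x = 4: RHS = 1, y in [1, 4]  -> 2 point(s)
Affine points: 5. Add the point at infinity: total = 6.

#E(F_5) = 6


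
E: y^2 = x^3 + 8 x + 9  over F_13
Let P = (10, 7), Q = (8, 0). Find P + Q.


P != Q, so use the chord formula.
s = (y2 - y1) / (x2 - x1) = (6) / (11) mod 13 = 10
x3 = s^2 - x1 - x2 mod 13 = 10^2 - 10 - 8 = 4
y3 = s (x1 - x3) - y1 mod 13 = 10 * (10 - 4) - 7 = 1

P + Q = (4, 1)


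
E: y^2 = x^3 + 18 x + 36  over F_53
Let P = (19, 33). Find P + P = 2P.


Doubling: s = (3 x1^2 + a) / (2 y1)
s = (3*19^2 + 18) / (2*33) mod 53 = 48
x3 = s^2 - 2 x1 mod 53 = 48^2 - 2*19 = 40
y3 = s (x1 - x3) - y1 mod 53 = 48 * (19 - 40) - 33 = 19

2P = (40, 19)


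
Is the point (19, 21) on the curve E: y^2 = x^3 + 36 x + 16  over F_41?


Check whether y^2 = x^3 + 36 x + 16 (mod 41) for (x, y) = (19, 21).
LHS: y^2 = 21^2 mod 41 = 31
RHS: x^3 + 36 x + 16 = 19^3 + 36*19 + 16 mod 41 = 15
LHS != RHS

No, not on the curve


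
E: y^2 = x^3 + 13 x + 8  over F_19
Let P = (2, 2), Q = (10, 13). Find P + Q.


P != Q, so use the chord formula.
s = (y2 - y1) / (x2 - x1) = (11) / (8) mod 19 = 18
x3 = s^2 - x1 - x2 mod 19 = 18^2 - 2 - 10 = 8
y3 = s (x1 - x3) - y1 mod 19 = 18 * (2 - 8) - 2 = 4

P + Q = (8, 4)


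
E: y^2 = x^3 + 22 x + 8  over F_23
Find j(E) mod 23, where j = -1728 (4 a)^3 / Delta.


Delta = -16(4 a^3 + 27 b^2) mod 23 = 16
-1728 * (4 a)^3 = -1728 * (4*22)^3 mod 23 = 8
j = 8 * 16^(-1) mod 23 = 12

j = 12 (mod 23)


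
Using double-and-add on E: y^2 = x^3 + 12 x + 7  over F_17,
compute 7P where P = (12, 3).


k = 7 = 111_2 (binary, LSB first: 111)
Double-and-add from P = (12, 3):
  bit 0 = 1: acc = O + (12, 3) = (12, 3)
  bit 1 = 1: acc = (12, 3) + (12, 14) = O
  bit 2 = 1: acc = O + (12, 3) = (12, 3)

7P = (12, 3)


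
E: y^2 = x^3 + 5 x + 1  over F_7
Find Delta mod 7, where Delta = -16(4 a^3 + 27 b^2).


4 a^3 + 27 b^2 = 4*5^3 + 27*1^2 = 500 + 27 = 527
Delta = -16 * (527) = -8432
Delta mod 7 = 3

Delta = 3 (mod 7)


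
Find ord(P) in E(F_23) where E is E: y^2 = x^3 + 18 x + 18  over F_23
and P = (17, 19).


Compute successive multiples of P until we hit O:
  1P = (17, 19)
  2P = (20, 11)
  3P = (11, 11)
  4P = (7, 2)
  5P = (15, 12)
  6P = (9, 9)
  7P = (0, 8)
  8P = (10, 18)
  ... (continuing to 27P)
  27P = O

ord(P) = 27


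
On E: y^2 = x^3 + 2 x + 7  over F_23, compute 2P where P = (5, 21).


Doubling: s = (3 x1^2 + a) / (2 y1)
s = (3*5^2 + 2) / (2*21) mod 23 = 21
x3 = s^2 - 2 x1 mod 23 = 21^2 - 2*5 = 17
y3 = s (x1 - x3) - y1 mod 23 = 21 * (5 - 17) - 21 = 3

2P = (17, 3)


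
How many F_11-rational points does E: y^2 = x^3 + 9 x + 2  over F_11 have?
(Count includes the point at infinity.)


For each x in F_11, count y with y^2 = x^3 + 9 x + 2 mod 11:
  x = 1: RHS = 1, y in [1, 10]  -> 2 point(s)
  x = 3: RHS = 1, y in [1, 10]  -> 2 point(s)
  x = 4: RHS = 3, y in [5, 6]  -> 2 point(s)
  x = 7: RHS = 1, y in [1, 10]  -> 2 point(s)
  x = 8: RHS = 3, y in [5, 6]  -> 2 point(s)
  x = 9: RHS = 9, y in [3, 8]  -> 2 point(s)
  x = 10: RHS = 3, y in [5, 6]  -> 2 point(s)
Affine points: 14. Add the point at infinity: total = 15.

#E(F_11) = 15


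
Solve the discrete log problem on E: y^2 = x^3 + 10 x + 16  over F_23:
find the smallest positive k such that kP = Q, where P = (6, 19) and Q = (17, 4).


Enumerate multiples of P until we hit Q = (17, 4):
  1P = (6, 19)
  2P = (0, 19)
  3P = (17, 4)
Match found at i = 3.

k = 3


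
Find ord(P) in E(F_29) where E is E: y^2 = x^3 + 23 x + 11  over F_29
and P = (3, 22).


Compute successive multiples of P until we hit O:
  1P = (3, 22)
  2P = (18, 15)
  3P = (1, 8)
  4P = (16, 3)
  5P = (19, 17)
  6P = (2, 23)
  7P = (25, 0)
  8P = (2, 6)
  ... (continuing to 14P)
  14P = O

ord(P) = 14


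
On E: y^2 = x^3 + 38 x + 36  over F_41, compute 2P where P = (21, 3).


Doubling: s = (3 x1^2 + a) / (2 y1)
s = (3*21^2 + 38) / (2*3) mod 41 = 15
x3 = s^2 - 2 x1 mod 41 = 15^2 - 2*21 = 19
y3 = s (x1 - x3) - y1 mod 41 = 15 * (21 - 19) - 3 = 27

2P = (19, 27)


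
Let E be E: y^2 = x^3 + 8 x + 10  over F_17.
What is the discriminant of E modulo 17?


4 a^3 + 27 b^2 = 4*8^3 + 27*10^2 = 2048 + 2700 = 4748
Delta = -16 * (4748) = -75968
Delta mod 17 = 5

Delta = 5 (mod 17)


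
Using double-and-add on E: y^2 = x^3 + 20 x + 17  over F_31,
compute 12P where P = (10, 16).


k = 12 = 1100_2 (binary, LSB first: 0011)
Double-and-add from P = (10, 16):
  bit 0 = 0: acc unchanged = O
  bit 1 = 0: acc unchanged = O
  bit 2 = 1: acc = O + (26, 3) = (26, 3)
  bit 3 = 1: acc = (26, 3) + (17, 0) = (26, 28)

12P = (26, 28)


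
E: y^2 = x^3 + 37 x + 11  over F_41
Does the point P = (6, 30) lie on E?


Check whether y^2 = x^3 + 37 x + 11 (mod 41) for (x, y) = (6, 30).
LHS: y^2 = 30^2 mod 41 = 39
RHS: x^3 + 37 x + 11 = 6^3 + 37*6 + 11 mod 41 = 39
LHS = RHS

Yes, on the curve


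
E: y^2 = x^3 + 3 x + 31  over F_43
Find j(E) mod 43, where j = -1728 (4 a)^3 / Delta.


Delta = -16(4 a^3 + 27 b^2) mod 43 = 5
-1728 * (4 a)^3 = -1728 * (4*3)^3 mod 43 = 22
j = 22 * 5^(-1) mod 43 = 13

j = 13 (mod 43)
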